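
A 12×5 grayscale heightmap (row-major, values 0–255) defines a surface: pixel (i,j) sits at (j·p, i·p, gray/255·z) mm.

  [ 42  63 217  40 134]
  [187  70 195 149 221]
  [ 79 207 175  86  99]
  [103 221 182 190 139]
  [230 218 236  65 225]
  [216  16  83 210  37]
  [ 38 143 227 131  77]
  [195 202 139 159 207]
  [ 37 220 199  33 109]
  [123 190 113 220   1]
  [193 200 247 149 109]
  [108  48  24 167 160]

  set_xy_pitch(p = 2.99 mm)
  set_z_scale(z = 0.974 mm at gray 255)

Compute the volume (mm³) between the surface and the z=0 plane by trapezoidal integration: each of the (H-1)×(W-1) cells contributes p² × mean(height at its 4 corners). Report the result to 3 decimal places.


height_mm = gray/255 × 0.974; cell vol = 2.99² × mean(4 corners)
unit = 2.99² × 0.974 / (4×255) = 0.00853692 mm³ per gray-sum
row 0: Σ corner-gray over 4 cells = 2052  → 17.5178
row 1: Σ corner-gray over 4 cells = 2350  → 20.0618
row 2: Σ corner-gray over 4 cells = 2542  → 21.7008
row 3: Σ corner-gray over 4 cells = 2921  → 24.9363
row 4: Σ corner-gray over 4 cells = 2364  → 20.1813
row 5: Σ corner-gray over 4 cells = 1988  → 16.9714
row 6: Σ corner-gray over 4 cells = 2519  → 21.5045
row 7: Σ corner-gray over 4 cells = 2452  → 20.9325
row 8: Σ corner-gray over 4 cells = 2220  → 18.9520
row 9: Σ corner-gray over 4 cells = 2664  → 22.7424
row 10: Σ corner-gray over 4 cells = 2240  → 19.1227
Σ rows: total corner-gray = 26312  → 224.6234 mm³

224.623


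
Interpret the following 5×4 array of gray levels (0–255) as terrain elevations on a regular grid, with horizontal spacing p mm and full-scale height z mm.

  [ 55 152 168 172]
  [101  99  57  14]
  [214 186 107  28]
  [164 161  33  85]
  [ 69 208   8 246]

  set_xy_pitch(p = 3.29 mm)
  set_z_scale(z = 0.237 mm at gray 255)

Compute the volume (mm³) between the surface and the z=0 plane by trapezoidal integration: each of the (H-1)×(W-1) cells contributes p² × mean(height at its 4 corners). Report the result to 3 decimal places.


13.576

height_mm = gray/255 × 0.237; cell vol = 3.29² × mean(4 corners)
unit = 3.29² × 0.237 / (4×255) = 0.00251501 mm³ per gray-sum
row 0: Σ corner-gray over 3 cells = 1294  → 3.2544
row 1: Σ corner-gray over 3 cells = 1255  → 3.1563
row 2: Σ corner-gray over 3 cells = 1465  → 3.6845
row 3: Σ corner-gray over 3 cells = 1384  → 3.4808
Σ rows: total corner-gray = 5398  → 13.5760 mm³


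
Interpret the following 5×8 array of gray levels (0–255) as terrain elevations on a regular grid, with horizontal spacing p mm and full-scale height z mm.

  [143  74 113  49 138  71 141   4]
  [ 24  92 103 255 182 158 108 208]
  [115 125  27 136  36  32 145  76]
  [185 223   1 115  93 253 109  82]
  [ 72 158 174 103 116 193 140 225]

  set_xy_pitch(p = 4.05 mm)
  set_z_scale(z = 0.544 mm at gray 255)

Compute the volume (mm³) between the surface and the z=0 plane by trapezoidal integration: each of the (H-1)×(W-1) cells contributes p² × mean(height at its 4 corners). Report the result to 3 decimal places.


118.413

height_mm = gray/255 × 0.544; cell vol = 4.05² × mean(4 corners)
unit = 4.05² × 0.544 / (4×255) = 0.008748 mm³ per gray-sum
row 0: Σ corner-gray over 7 cells = 3347  → 29.2796
row 1: Σ corner-gray over 7 cells = 3221  → 28.1773
row 2: Σ corner-gray over 7 cells = 3048  → 26.6639
row 3: Σ corner-gray over 7 cells = 3920  → 34.2922
Σ rows: total corner-gray = 13536  → 118.4129 mm³


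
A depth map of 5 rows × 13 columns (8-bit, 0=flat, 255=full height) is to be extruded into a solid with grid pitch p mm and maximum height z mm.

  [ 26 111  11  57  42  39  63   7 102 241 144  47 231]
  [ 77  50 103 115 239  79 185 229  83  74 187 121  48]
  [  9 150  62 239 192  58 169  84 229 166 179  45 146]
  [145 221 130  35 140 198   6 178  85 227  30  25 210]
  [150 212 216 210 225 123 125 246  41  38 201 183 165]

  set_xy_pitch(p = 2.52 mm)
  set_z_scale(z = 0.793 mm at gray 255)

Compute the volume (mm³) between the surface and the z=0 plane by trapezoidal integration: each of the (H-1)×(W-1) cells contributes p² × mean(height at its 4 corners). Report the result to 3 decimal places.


120.772

height_mm = gray/255 × 0.793; cell vol = 2.52² × mean(4 corners)
unit = 2.52² × 0.793 / (4×255) = 0.00493712 mm³ per gray-sum
row 0: Σ corner-gray over 12 cells = 5040  → 24.8831
row 1: Σ corner-gray over 12 cells = 6356  → 31.3804
row 2: Σ corner-gray over 12 cells = 6206  → 30.6398
row 3: Σ corner-gray over 12 cells = 6860  → 33.8687
Σ rows: total corner-gray = 24462  → 120.7719 mm³


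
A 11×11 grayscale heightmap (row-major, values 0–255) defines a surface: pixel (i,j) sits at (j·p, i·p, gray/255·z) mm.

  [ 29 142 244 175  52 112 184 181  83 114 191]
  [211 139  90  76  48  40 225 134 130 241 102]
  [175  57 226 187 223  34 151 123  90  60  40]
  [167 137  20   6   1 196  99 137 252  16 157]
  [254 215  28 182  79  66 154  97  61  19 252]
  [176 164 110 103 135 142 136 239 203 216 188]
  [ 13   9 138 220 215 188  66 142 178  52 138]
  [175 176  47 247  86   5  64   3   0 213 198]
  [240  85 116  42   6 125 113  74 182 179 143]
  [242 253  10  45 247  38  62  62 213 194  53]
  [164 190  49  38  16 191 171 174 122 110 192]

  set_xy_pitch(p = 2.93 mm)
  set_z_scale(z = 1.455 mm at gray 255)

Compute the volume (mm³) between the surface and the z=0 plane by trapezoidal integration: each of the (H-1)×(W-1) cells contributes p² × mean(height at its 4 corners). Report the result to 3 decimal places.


605.546

height_mm = gray/255 × 1.455; cell vol = 2.93² × mean(4 corners)
unit = 2.93² × 1.455 / (4×255) = 0.0122461 mm³ per gray-sum
row 0: Σ corner-gray over 10 cells = 5353  → 65.5534
row 1: Σ corner-gray over 10 cells = 5076  → 62.1612
row 2: Σ corner-gray over 10 cells = 4569  → 55.9525
row 3: Σ corner-gray over 10 cells = 4360  → 53.3930
row 4: Σ corner-gray over 10 cells = 5568  → 68.1863
row 5: Σ corner-gray over 10 cells = 5827  → 71.3581
row 6: Σ corner-gray over 10 cells = 4622  → 56.6015
row 7: Σ corner-gray over 10 cells = 4282  → 52.4378
row 8: Σ corner-gray over 10 cells = 4770  → 58.4139
row 9: Σ corner-gray over 10 cells = 5021  → 61.4877
Σ rows: total corner-gray = 49448  → 605.5455 mm³


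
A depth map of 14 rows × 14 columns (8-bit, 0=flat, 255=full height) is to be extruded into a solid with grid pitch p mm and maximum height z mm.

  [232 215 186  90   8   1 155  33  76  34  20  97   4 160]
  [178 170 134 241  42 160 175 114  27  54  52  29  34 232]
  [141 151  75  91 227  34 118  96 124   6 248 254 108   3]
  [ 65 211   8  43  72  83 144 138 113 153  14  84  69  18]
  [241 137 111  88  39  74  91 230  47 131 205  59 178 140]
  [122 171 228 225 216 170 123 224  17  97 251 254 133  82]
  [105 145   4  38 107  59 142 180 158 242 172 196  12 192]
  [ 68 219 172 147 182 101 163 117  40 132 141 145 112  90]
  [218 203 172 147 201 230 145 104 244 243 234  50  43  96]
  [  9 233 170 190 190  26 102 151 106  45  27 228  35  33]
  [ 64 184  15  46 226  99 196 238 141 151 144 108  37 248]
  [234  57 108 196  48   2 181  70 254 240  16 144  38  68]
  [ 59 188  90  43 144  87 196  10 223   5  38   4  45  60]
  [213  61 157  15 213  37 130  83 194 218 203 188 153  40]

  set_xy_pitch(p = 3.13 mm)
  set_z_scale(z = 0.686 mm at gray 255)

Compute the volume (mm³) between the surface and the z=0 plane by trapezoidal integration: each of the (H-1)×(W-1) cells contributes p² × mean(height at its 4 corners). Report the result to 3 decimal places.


550.351

height_mm = gray/255 × 0.686; cell vol = 3.13² × mean(4 corners)
unit = 3.13² × 0.686 / (4×255) = 0.0065889 mm³ per gray-sum
row 0: Σ corner-gray over 13 cells = 5104  → 33.6297
row 1: Σ corner-gray over 13 cells = 6082  → 40.0737
row 2: Σ corner-gray over 13 cells = 5555  → 36.6013
row 3: Σ corner-gray over 13 cells = 5508  → 36.2916
row 4: Σ corner-gray over 13 cells = 7583  → 49.9636
row 5: Σ corner-gray over 13 cells = 7629  → 50.2667
row 6: Σ corner-gray over 13 cells = 6707  → 44.1917
row 7: Σ corner-gray over 13 cells = 7846  → 51.6965
row 8: Σ corner-gray over 13 cells = 7394  → 48.7183
row 9: Σ corner-gray over 13 cells = 6530  → 43.0255
row 10: Σ corner-gray over 13 cells = 6492  → 42.7751
row 11: Σ corner-gray over 13 cells = 5275  → 34.7564
row 12: Σ corner-gray over 13 cells = 5822  → 38.3605
Σ rows: total corner-gray = 83527  → 550.3507 mm³


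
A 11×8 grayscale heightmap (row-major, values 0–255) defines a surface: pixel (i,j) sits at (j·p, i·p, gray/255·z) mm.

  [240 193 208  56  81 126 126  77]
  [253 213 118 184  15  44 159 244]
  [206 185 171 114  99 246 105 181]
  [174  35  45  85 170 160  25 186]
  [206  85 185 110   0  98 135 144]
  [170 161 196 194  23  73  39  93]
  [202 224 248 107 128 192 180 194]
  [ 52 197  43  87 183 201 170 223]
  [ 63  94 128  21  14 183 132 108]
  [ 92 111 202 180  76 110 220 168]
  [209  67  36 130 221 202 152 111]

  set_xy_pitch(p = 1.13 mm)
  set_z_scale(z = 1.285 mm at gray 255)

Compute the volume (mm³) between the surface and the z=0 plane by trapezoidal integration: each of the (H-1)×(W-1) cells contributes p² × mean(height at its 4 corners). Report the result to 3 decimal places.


height_mm = gray/255 × 1.285; cell vol = 1.13² × mean(4 corners)
unit = 1.13² × 1.285 / (4×255) = 0.00160864 mm³ per gray-sum
row 0: Σ corner-gray over 7 cells = 3860  → 6.2094
row 1: Σ corner-gray over 7 cells = 4190  → 6.7402
row 2: Σ corner-gray over 7 cells = 3627  → 5.8346
row 3: Σ corner-gray over 7 cells = 2976  → 4.7873
row 4: Σ corner-gray over 7 cells = 3211  → 5.1654
row 5: Σ corner-gray over 7 cells = 4189  → 6.7386
row 6: Σ corner-gray over 7 cells = 4591  → 7.3853
row 7: Σ corner-gray over 7 cells = 3352  → 5.3922
row 8: Σ corner-gray over 7 cells = 3373  → 5.4260
row 9: Σ corner-gray over 7 cells = 3994  → 6.4249
Σ rows: total corner-gray = 37363  → 60.1038 mm³

60.104


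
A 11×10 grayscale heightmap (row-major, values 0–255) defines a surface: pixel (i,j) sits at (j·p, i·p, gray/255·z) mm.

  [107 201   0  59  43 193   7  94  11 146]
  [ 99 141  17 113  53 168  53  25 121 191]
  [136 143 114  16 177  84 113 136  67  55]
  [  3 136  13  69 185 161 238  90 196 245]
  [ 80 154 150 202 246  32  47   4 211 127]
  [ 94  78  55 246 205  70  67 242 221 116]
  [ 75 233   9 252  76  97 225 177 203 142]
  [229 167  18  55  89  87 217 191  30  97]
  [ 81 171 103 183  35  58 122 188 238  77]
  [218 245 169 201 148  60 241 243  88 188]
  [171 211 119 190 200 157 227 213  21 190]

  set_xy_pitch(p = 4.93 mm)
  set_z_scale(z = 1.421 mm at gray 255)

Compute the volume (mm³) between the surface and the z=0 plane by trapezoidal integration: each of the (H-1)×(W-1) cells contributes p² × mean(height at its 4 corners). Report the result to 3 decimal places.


height_mm = gray/255 × 1.421; cell vol = 4.93² × mean(4 corners)
unit = 4.93² × 1.421 / (4×255) = 0.0338601 mm³ per gray-sum
row 0: Σ corner-gray over 9 cells = 3141  → 106.3545
row 1: Σ corner-gray over 9 cells = 3563  → 120.6434
row 2: Σ corner-gray over 9 cells = 4315  → 146.1062
row 3: Σ corner-gray over 9 cells = 4723  → 159.9211
row 4: Σ corner-gray over 9 cells = 4877  → 165.1355
row 5: Σ corner-gray over 9 cells = 5339  → 180.7789
row 6: Σ corner-gray over 9 cells = 4795  → 162.3590
row 7: Σ corner-gray over 9 cells = 4388  → 148.5780
row 8: Σ corner-gray over 9 cells = 5550  → 187.9233
row 9: Σ corner-gray over 9 cells = 6233  → 211.0498
Σ rows: total corner-gray = 46924  → 1588.8495 mm³

1588.850


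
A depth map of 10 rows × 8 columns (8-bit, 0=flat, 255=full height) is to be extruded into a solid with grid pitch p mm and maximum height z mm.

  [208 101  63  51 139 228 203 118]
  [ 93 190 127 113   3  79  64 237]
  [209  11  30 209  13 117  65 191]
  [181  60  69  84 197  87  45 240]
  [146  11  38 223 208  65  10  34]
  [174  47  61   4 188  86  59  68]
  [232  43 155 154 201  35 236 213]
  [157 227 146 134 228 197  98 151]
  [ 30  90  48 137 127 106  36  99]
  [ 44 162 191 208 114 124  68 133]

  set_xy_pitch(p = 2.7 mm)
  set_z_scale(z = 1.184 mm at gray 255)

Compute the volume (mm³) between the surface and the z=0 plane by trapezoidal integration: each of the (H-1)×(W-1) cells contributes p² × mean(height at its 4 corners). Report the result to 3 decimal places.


241.687

height_mm = gray/255 × 1.184; cell vol = 2.7² × mean(4 corners)
unit = 2.7² × 1.184 / (4×255) = 0.00846212 mm³ per gray-sum
row 0: Σ corner-gray over 7 cells = 3378  → 28.5850
row 1: Σ corner-gray over 7 cells = 2772  → 23.4570
row 2: Σ corner-gray over 7 cells = 2795  → 23.6516
row 3: Σ corner-gray over 7 cells = 2795  → 23.6516
row 4: Σ corner-gray over 7 cells = 2422  → 20.4952
row 5: Σ corner-gray over 7 cells = 3225  → 27.2903
row 6: Σ corner-gray over 7 cells = 4461  → 37.7495
row 7: Σ corner-gray over 7 cells = 3585  → 30.3367
row 8: Σ corner-gray over 7 cells = 3128  → 26.4695
Σ rows: total corner-gray = 28561  → 241.6865 mm³


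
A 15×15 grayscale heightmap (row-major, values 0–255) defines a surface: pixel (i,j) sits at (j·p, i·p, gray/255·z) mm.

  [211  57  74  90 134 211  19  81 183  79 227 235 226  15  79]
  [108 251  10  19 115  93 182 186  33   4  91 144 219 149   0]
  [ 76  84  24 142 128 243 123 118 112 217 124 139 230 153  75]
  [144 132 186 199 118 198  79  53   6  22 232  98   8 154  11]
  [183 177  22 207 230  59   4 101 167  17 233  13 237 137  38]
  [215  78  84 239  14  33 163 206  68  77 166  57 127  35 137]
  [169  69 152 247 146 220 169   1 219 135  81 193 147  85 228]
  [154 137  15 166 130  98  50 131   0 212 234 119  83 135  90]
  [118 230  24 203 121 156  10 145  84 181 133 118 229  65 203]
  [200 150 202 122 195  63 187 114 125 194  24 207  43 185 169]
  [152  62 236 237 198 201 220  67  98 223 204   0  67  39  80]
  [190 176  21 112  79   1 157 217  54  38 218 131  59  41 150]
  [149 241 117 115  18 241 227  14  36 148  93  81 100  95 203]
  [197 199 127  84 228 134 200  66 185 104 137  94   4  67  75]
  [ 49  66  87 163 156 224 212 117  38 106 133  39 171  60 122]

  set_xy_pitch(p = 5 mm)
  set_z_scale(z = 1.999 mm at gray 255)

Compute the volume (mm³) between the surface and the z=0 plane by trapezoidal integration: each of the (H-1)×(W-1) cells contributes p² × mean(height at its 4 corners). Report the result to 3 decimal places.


height_mm = gray/255 × 1.999; cell vol = 5² × mean(4 corners)
unit = 5² × 1.999 / (4×255) = 0.0489951 mm³ per gray-sum
row 0: Σ corner-gray over 14 cells = 6652  → 325.9154
row 1: Σ corner-gray over 14 cells = 6925  → 339.2911
row 2: Σ corner-gray over 14 cells = 6950  → 340.5159
row 3: Σ corner-gray over 14 cells = 6554  → 321.1139
row 4: Σ corner-gray over 14 cells = 6475  → 317.2433
row 5: Σ corner-gray over 14 cells = 7171  → 351.3438
row 6: Σ corner-gray over 14 cells = 7389  → 362.0248
row 7: Σ corner-gray over 14 cells = 6983  → 342.1328
row 8: Σ corner-gray over 14 cells = 7710  → 377.7522
row 9: Σ corner-gray over 14 cells = 7927  → 388.3841
row 10: Σ corner-gray over 14 cells = 6884  → 337.2823
row 11: Σ corner-gray over 14 cells = 6352  → 311.2169
row 12: Σ corner-gray over 14 cells = 6934  → 339.7320
row 13: Σ corner-gray over 14 cells = 6845  → 335.3714
Σ rows: total corner-gray = 97751  → 4789.3198 mm³

4789.320


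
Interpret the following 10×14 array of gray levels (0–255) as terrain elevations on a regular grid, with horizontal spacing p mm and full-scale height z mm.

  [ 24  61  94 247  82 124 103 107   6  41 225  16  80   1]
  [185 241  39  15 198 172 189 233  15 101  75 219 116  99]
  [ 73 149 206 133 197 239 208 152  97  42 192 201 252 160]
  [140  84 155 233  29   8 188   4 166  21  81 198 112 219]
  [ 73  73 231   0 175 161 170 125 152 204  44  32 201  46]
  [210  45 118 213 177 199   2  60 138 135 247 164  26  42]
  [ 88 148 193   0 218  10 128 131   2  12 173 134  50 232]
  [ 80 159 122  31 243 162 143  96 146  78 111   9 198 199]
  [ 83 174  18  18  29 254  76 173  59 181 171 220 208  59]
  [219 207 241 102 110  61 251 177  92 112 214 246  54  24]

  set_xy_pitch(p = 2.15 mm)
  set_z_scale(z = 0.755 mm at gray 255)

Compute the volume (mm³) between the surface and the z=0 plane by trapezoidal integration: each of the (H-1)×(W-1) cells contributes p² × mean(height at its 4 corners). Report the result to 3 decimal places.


204.164

height_mm = gray/255 × 0.755; cell vol = 2.15² × mean(4 corners)
unit = 2.15² × 0.755 / (4×255) = 0.00342156 mm³ per gray-sum
row 0: Σ corner-gray over 13 cells = 5907  → 20.2111
row 1: Σ corner-gray over 13 cells = 7879  → 26.9584
row 2: Σ corner-gray over 13 cells = 7286  → 24.9295
row 3: Σ corner-gray over 13 cells = 6172  → 21.1178
row 4: Σ corner-gray over 13 cells = 6555  → 22.4283
row 5: Σ corner-gray over 13 cells = 6018  → 20.5909
row 6: Σ corner-gray over 13 cells = 5993  → 20.5054
row 7: Σ corner-gray over 13 cells = 6579  → 22.5104
row 8: Σ corner-gray over 13 cells = 7281  → 24.9124
Σ rows: total corner-gray = 59670  → 204.1643 mm³


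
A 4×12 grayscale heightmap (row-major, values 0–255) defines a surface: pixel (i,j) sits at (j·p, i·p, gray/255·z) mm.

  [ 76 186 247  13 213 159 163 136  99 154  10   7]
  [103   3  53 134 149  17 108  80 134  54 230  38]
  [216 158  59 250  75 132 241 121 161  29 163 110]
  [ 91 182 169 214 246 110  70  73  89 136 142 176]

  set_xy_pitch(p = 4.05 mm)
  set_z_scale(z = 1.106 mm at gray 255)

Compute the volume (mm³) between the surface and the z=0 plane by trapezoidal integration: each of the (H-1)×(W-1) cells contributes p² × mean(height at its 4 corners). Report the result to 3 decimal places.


height_mm = gray/255 × 1.106; cell vol = 4.05² × mean(4 corners)
unit = 4.05² × 1.106 / (4×255) = 0.0177855 mm³ per gray-sum
row 0: Σ corner-gray over 11 cells = 4908  → 87.2910
row 1: Σ corner-gray over 11 cells = 5169  → 91.9330
row 2: Σ corner-gray over 11 cells = 6233  → 110.8567
Σ rows: total corner-gray = 16310  → 290.0808 mm³

290.081


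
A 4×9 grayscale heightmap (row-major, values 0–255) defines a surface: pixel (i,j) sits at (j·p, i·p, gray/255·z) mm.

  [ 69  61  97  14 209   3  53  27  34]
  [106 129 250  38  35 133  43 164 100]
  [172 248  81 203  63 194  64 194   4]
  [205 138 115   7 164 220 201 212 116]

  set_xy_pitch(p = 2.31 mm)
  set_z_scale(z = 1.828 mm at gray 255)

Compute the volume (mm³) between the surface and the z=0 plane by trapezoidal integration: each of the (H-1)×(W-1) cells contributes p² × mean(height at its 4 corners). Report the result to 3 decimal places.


110.798

height_mm = gray/255 × 1.828; cell vol = 2.31² × mean(4 corners)
unit = 2.31² × 1.828 / (4×255) = 0.00956313 mm³ per gray-sum
row 0: Σ corner-gray over 8 cells = 2821  → 26.9776
row 1: Σ corner-gray over 8 cells = 4060  → 38.8263
row 2: Σ corner-gray over 8 cells = 4705  → 44.9945
Σ rows: total corner-gray = 11586  → 110.7984 mm³


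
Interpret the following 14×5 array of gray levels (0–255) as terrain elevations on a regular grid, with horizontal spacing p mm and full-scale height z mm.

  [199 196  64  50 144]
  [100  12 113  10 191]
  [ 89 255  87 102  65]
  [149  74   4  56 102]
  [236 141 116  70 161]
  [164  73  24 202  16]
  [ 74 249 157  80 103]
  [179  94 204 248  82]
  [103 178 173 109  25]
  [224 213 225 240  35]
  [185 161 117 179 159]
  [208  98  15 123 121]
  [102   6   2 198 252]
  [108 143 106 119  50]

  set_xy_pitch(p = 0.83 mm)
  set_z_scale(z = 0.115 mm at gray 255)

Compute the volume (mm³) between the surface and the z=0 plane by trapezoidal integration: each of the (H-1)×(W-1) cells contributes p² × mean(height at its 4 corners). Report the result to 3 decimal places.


1.999

height_mm = gray/255 × 0.115; cell vol = 0.83² × mean(4 corners)
unit = 0.83² × 0.115 / (4×255) = 7.76701e-05 mm³ per gray-sum
row 0: Σ corner-gray over 4 cells = 1524  → 0.1184
row 1: Σ corner-gray over 4 cells = 1603  → 0.1245
row 2: Σ corner-gray over 4 cells = 1561  → 0.1212
row 3: Σ corner-gray over 4 cells = 1570  → 0.1219
row 4: Σ corner-gray over 4 cells = 1829  → 0.1421
row 5: Σ corner-gray over 4 cells = 1927  → 0.1497
row 6: Σ corner-gray over 4 cells = 2502  → 0.1943
row 7: Σ corner-gray over 4 cells = 2401  → 0.1865
row 8: Σ corner-gray over 4 cells = 2663  → 0.2068
row 9: Σ corner-gray over 4 cells = 2873  → 0.2231
row 10: Σ corner-gray over 4 cells = 2059  → 0.1599
row 11: Σ corner-gray over 4 cells = 1567  → 0.1217
row 12: Σ corner-gray over 4 cells = 1660  → 0.1289
Σ rows: total corner-gray = 25739  → 1.9992 mm³


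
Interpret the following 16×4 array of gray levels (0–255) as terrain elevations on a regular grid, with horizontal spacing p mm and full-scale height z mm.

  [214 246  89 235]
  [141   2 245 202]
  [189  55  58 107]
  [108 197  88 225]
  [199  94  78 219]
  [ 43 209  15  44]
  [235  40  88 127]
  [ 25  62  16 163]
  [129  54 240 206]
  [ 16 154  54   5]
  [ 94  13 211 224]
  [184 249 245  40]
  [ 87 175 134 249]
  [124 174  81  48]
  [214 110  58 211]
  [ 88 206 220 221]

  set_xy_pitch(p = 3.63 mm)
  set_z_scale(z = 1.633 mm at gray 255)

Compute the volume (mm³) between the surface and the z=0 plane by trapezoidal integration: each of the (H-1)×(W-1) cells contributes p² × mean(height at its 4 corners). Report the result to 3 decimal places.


480.819

height_mm = gray/255 × 1.633; cell vol = 3.63² × mean(4 corners)
unit = 3.63² × 1.633 / (4×255) = 0.021096 mm³ per gray-sum
row 0: Σ corner-gray over 3 cells = 1956  → 41.2637
row 1: Σ corner-gray over 3 cells = 1359  → 28.6694
row 2: Σ corner-gray over 3 cells = 1425  → 30.0617
row 3: Σ corner-gray over 3 cells = 1665  → 35.1248
row 4: Σ corner-gray over 3 cells = 1297  → 27.3615
row 5: Σ corner-gray over 3 cells = 1153  → 24.3236
row 6: Σ corner-gray over 3 cells = 962  → 20.2943
row 7: Σ corner-gray over 3 cells = 1267  → 26.7286
row 8: Σ corner-gray over 3 cells = 1360  → 28.6905
row 9: Σ corner-gray over 3 cells = 1203  → 25.3784
row 10: Σ corner-gray over 3 cells = 1978  → 41.7278
row 11: Σ corner-gray over 3 cells = 2166  → 45.6938
row 12: Σ corner-gray over 3 cells = 1636  → 34.5130
row 13: Σ corner-gray over 3 cells = 1443  → 30.4415
row 14: Σ corner-gray over 3 cells = 1922  → 40.5464
Σ rows: total corner-gray = 22792  → 480.8191 mm³


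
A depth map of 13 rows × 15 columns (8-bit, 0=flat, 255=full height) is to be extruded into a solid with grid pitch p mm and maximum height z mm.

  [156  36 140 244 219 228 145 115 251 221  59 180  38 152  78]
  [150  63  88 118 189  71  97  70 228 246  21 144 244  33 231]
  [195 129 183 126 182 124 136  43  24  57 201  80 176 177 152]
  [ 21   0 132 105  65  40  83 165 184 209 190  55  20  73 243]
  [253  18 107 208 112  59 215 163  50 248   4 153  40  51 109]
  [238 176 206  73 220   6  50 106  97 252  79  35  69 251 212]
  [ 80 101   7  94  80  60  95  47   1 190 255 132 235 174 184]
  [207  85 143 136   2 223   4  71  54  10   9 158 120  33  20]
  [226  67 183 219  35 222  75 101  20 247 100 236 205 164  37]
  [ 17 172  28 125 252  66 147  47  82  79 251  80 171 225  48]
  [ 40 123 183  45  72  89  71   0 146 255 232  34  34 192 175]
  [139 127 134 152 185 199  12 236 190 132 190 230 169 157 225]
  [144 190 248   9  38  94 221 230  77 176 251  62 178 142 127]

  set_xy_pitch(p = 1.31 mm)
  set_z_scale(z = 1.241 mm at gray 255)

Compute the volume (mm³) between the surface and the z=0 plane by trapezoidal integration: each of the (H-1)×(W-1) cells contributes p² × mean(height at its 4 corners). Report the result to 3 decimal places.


height_mm = gray/255 × 1.241; cell vol = 1.31² × mean(4 corners)
unit = 1.31² × 1.241 / (4×255) = 0.00208792 mm³ per gray-sum
row 0: Σ corner-gray over 14 cells = 7895  → 16.4841
row 1: Σ corner-gray over 14 cells = 7228  → 15.0915
row 2: Σ corner-gray over 14 cells = 6529  → 13.6320
row 3: Σ corner-gray over 14 cells = 6124  → 12.7864
row 4: Σ corner-gray over 14 cells = 6908  → 14.4234
row 5: Σ corner-gray over 14 cells = 6896  → 14.3983
row 6: Σ corner-gray over 14 cells = 5529  → 11.5441
row 7: Σ corner-gray over 14 cells = 6334  → 13.2249
row 8: Σ corner-gray over 14 cells = 7526  → 15.7137
row 9: Σ corner-gray over 14 cells = 6682  → 13.9515
row 10: Σ corner-gray over 14 cells = 7757  → 16.1960
row 11: Σ corner-gray over 14 cells = 8693  → 18.1503
Σ rows: total corner-gray = 84101  → 175.5963 mm³

175.596


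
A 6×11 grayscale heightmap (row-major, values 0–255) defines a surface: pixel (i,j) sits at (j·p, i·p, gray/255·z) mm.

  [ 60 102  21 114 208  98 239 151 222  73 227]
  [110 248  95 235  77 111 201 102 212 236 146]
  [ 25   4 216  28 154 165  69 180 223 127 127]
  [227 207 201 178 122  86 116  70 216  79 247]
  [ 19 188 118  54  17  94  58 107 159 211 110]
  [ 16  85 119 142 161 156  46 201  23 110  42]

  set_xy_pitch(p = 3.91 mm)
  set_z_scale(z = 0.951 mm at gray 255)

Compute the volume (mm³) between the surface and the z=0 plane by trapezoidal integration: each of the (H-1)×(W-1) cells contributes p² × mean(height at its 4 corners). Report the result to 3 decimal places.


height_mm = gray/255 × 0.951; cell vol = 3.91² × mean(4 corners)
unit = 3.91² × 0.951 / (4×255) = 0.0142539 mm³ per gray-sum
row 0: Σ corner-gray over 10 cells = 6033  → 85.9938
row 1: Σ corner-gray over 10 cells = 5774  → 82.3020
row 2: Σ corner-gray over 10 cells = 5508  → 78.5105
row 3: Σ corner-gray over 10 cells = 5165  → 73.6214
row 4: Σ corner-gray over 10 cells = 4285  → 61.0780
Σ rows: total corner-gray = 26765  → 381.5058 mm³

381.506


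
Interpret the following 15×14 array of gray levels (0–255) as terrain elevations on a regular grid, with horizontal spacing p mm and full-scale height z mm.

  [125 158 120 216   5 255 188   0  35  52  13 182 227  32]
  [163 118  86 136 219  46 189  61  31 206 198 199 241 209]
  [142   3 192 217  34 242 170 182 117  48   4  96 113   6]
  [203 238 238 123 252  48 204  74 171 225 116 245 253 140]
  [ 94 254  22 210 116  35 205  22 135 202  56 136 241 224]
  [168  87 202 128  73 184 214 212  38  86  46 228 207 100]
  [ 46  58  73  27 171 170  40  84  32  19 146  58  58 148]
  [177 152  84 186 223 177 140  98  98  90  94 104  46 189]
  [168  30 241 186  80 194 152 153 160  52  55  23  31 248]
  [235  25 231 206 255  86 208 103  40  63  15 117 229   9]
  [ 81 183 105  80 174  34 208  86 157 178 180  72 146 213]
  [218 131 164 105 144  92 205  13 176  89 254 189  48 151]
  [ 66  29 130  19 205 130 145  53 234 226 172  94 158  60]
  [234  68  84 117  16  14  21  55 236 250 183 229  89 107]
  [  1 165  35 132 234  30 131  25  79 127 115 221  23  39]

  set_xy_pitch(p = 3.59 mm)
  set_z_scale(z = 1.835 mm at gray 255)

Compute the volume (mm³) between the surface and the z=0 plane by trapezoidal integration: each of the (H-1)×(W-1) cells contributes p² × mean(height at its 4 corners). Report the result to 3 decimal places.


height_mm = gray/255 × 1.835; cell vol = 3.59² × mean(4 corners)
unit = 3.59² × 1.835 / (4×255) = 0.0231859 mm³ per gray-sum
row 0: Σ corner-gray over 13 cells = 6891  → 159.7743
row 1: Σ corner-gray over 13 cells = 6816  → 158.0354
row 2: Σ corner-gray over 13 cells = 7701  → 178.5550
row 3: Σ corner-gray over 13 cells = 8303  → 192.5129
row 4: Σ corner-gray over 13 cells = 7264  → 168.4227
row 5: Σ corner-gray over 13 cells = 5744  → 133.1801
row 6: Σ corner-gray over 13 cells = 5416  → 125.5751
row 7: Σ corner-gray over 13 cells = 6480  → 150.2449
row 8: Σ corner-gray over 13 cells = 6530  → 151.4042
row 9: Σ corner-gray over 13 cells = 6900  → 159.9830
row 10: Σ corner-gray over 13 cells = 7089  → 164.3652
row 11: Σ corner-gray over 13 cells = 6905  → 160.0989
row 12: Σ corner-gray over 13 cells = 6381  → 147.9495
row 13: Σ corner-gray over 13 cells = 5739  → 133.0641
Σ rows: total corner-gray = 94159  → 2183.1654 mm³

2183.165


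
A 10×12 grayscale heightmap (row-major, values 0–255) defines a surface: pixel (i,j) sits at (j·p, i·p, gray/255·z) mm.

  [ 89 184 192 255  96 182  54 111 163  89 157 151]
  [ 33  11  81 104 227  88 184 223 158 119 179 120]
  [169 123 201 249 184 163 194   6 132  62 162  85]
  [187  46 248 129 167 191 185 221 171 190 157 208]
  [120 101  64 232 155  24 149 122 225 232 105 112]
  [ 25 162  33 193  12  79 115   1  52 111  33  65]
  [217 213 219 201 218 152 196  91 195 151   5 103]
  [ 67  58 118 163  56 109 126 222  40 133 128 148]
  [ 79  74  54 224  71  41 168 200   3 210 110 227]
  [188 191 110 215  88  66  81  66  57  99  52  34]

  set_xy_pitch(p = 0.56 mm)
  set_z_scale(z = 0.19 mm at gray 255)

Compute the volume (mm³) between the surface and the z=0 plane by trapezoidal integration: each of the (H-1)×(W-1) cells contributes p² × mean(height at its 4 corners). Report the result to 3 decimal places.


height_mm = gray/255 × 0.19; cell vol = 0.56² × mean(4 corners)
unit = 0.56² × 0.19 / (4×255) = 5.84157e-05 mm³ per gray-sum
row 0: Σ corner-gray over 11 cells = 6107  → 0.3567
row 1: Σ corner-gray over 11 cells = 6107  → 0.3567
row 2: Σ corner-gray over 11 cells = 7011  → 0.4096
row 3: Σ corner-gray over 11 cells = 6855  → 0.4004
row 4: Σ corner-gray over 11 cells = 4722  → 0.2758
row 5: Σ corner-gray over 11 cells = 5274  → 0.3081
row 6: Σ corner-gray over 11 cells = 6123  → 0.3577
row 7: Σ corner-gray over 11 cells = 5137  → 0.3001
row 8: Σ corner-gray over 11 cells = 4888  → 0.2855
Σ rows: total corner-gray = 52224  → 3.0507 mm³

3.051


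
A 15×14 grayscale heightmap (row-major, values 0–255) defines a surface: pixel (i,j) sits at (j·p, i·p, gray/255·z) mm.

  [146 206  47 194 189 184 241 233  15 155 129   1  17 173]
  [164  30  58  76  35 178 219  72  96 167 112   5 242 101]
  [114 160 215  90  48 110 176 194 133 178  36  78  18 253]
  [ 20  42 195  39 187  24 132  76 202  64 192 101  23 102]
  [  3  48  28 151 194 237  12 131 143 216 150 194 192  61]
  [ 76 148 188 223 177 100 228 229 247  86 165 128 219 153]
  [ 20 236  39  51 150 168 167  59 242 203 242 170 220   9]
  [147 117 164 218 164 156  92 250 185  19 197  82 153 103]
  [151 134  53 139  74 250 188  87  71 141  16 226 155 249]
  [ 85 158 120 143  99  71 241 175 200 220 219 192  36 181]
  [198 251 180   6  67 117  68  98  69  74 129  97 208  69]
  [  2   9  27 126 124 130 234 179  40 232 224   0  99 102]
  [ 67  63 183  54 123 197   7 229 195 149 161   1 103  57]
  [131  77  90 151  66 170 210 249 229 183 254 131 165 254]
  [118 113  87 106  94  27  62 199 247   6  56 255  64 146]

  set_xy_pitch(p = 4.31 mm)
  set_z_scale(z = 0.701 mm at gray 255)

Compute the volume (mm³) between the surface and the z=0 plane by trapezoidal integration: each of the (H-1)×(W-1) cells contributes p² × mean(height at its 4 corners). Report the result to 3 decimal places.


1238.978

height_mm = gray/255 × 0.701; cell vol = 4.31² × mean(4 corners)
unit = 4.31² × 0.701 / (4×255) = 0.0127665 mm³ per gray-sum
row 0: Σ corner-gray over 13 cells = 6386  → 81.5270
row 1: Σ corner-gray over 13 cells = 6084  → 77.6715
row 2: Σ corner-gray over 13 cells = 5915  → 75.5139
row 3: Σ corner-gray over 13 cells = 6132  → 78.2843
row 4: Σ corner-gray over 13 cells = 7961  → 101.6342
row 5: Σ corner-gray over 13 cells = 8428  → 107.5962
row 6: Σ corner-gray over 13 cells = 7767  → 99.1575
row 7: Σ corner-gray over 13 cells = 7312  → 93.3488
row 8: Σ corner-gray over 13 cells = 7482  → 95.5191
row 9: Σ corner-gray over 13 cells = 7009  → 89.4805
row 10: Σ corner-gray over 13 cells = 5947  → 75.9225
row 11: Σ corner-gray over 13 cells = 6006  → 76.6757
row 12: Σ corner-gray over 13 cells = 7389  → 94.3318
row 13: Σ corner-gray over 13 cells = 7231  → 92.3147
Σ rows: total corner-gray = 97049  → 1238.9776 mm³


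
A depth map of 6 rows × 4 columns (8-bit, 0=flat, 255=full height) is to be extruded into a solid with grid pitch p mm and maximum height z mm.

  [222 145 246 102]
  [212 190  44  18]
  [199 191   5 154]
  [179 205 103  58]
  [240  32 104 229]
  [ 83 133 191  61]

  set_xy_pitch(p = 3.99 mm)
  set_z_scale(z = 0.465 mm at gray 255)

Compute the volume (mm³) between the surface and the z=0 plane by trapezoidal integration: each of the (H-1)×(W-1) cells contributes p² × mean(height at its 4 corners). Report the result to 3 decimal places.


57.858

height_mm = gray/255 × 0.465; cell vol = 3.99² × mean(4 corners)
unit = 3.99² × 0.465 / (4×255) = 0.00725769 mm³ per gray-sum
row 0: Σ corner-gray over 3 cells = 1804  → 13.0929
row 1: Σ corner-gray over 3 cells = 1443  → 10.4729
row 2: Σ corner-gray over 3 cells = 1598  → 11.5978
row 3: Σ corner-gray over 3 cells = 1594  → 11.5688
row 4: Σ corner-gray over 3 cells = 1533  → 11.1260
Σ rows: total corner-gray = 7972  → 57.8583 mm³


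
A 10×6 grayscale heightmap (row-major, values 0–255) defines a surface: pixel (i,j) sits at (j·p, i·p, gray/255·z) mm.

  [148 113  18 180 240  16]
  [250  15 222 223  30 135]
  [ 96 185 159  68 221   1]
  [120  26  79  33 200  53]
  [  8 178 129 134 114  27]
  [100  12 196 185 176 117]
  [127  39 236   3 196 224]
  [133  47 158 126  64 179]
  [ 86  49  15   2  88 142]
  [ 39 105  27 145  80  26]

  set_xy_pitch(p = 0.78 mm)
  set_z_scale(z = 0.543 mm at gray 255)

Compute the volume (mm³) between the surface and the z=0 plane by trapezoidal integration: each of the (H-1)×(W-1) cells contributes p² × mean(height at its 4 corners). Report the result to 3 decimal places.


6.501

height_mm = gray/255 × 0.543; cell vol = 0.78² × mean(4 corners)
unit = 0.78² × 0.543 / (4×255) = 0.000323884 mm³ per gray-sum
row 0: Σ corner-gray over 5 cells = 2631  → 0.8521
row 1: Σ corner-gray over 5 cells = 2728  → 0.8836
row 2: Σ corner-gray over 5 cells = 2212  → 0.7164
row 3: Σ corner-gray over 5 cells = 1994  → 0.6458
row 4: Σ corner-gray over 5 cells = 2500  → 0.8097
row 5: Σ corner-gray over 5 cells = 2654  → 0.8596
row 6: Σ corner-gray over 5 cells = 2401  → 0.7776
row 7: Σ corner-gray over 5 cells = 1638  → 0.5305
row 8: Σ corner-gray over 5 cells = 1315  → 0.4259
Σ rows: total corner-gray = 20073  → 6.5013 mm³


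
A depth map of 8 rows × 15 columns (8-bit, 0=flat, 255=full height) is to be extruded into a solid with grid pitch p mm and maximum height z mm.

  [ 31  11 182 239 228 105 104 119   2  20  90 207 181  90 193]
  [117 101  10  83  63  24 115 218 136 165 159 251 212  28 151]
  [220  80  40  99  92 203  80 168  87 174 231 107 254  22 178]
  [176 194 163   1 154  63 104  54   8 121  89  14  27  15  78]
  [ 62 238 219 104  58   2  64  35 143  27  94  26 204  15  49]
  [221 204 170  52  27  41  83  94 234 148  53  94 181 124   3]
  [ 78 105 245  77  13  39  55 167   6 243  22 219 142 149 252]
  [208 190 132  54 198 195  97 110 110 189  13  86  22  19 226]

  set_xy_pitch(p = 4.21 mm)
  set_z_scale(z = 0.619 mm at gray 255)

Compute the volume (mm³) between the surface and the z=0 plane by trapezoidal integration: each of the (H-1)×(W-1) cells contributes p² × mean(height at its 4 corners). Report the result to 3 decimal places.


height_mm = gray/255 × 0.619; cell vol = 4.21² × mean(4 corners)
unit = 4.21² × 0.619 / (4×255) = 0.0107561 mm³ per gray-sum
row 0: Σ corner-gray over 14 cells = 6778  → 72.9048
row 1: Σ corner-gray over 14 cells = 7070  → 76.0456
row 2: Σ corner-gray over 14 cells = 5940  → 63.8912
row 3: Σ corner-gray over 14 cells = 4837  → 52.0272
row 4: Σ corner-gray over 14 cells = 5803  → 62.4176
row 5: Σ corner-gray over 14 cells = 6528  → 70.2158
row 6: Σ corner-gray over 14 cells = 6558  → 70.5385
Σ rows: total corner-gray = 43514  → 468.0408 mm³

468.041


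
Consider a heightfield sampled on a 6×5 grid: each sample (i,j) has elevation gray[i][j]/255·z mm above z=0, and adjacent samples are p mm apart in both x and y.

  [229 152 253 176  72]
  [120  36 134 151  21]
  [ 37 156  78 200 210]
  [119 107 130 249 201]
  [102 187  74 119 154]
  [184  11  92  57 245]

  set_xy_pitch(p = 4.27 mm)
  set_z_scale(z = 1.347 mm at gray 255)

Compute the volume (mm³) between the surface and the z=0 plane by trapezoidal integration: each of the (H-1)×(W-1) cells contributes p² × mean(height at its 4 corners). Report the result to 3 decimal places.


height_mm = gray/255 × 1.347; cell vol = 4.27² × mean(4 corners)
unit = 4.27² × 1.347 / (4×255) = 0.0240782 mm³ per gray-sum
row 0: Σ corner-gray over 4 cells = 2246  → 54.0795
row 1: Σ corner-gray over 4 cells = 1898  → 45.7003
row 2: Σ corner-gray over 4 cells = 2407  → 57.9561
row 3: Σ corner-gray over 4 cells = 2308  → 55.5724
row 4: Σ corner-gray over 4 cells = 1765  → 42.4979
Σ rows: total corner-gray = 10624  → 255.8063 mm³

255.806


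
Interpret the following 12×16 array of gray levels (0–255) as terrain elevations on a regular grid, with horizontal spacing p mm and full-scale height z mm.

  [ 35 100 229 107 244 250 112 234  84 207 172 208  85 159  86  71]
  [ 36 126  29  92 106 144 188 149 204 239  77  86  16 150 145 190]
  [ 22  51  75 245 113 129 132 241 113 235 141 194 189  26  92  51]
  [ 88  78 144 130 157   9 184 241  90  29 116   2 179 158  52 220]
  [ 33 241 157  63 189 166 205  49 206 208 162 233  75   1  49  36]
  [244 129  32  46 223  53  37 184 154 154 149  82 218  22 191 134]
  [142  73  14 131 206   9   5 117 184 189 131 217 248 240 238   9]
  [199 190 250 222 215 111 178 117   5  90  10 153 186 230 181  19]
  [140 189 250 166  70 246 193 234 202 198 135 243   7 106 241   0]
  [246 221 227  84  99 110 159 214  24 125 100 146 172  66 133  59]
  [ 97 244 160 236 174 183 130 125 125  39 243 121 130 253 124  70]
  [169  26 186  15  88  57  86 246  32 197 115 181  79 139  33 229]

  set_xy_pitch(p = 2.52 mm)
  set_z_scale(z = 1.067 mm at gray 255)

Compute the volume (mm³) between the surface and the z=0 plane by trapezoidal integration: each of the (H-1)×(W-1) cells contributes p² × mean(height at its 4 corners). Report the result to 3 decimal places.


605.391

height_mm = gray/255 × 1.067; cell vol = 2.52² × mean(4 corners)
unit = 2.52² × 1.067 / (4×255) = 0.00664302 mm³ per gray-sum
row 0: Σ corner-gray over 15 cells = 8388  → 55.7216
row 1: Σ corner-gray over 15 cells = 7753  → 51.5033
row 2: Σ corner-gray over 15 cells = 7471  → 49.6300
row 3: Σ corner-gray over 15 cells = 7523  → 49.9754
row 4: Σ corner-gray over 15 cells = 7803  → 51.8355
row 5: Σ corner-gray over 15 cells = 7881  → 52.3536
row 6: Σ corner-gray over 15 cells = 8649  → 57.4554
row 7: Σ corner-gray over 15 cells = 9594  → 63.7331
row 8: Σ corner-gray over 15 cells = 9165  → 60.8832
row 9: Σ corner-gray over 15 cells = 8806  → 58.4984
row 10: Σ corner-gray over 15 cells = 8099  → 53.8018
Σ rows: total corner-gray = 91132  → 605.3914 mm³


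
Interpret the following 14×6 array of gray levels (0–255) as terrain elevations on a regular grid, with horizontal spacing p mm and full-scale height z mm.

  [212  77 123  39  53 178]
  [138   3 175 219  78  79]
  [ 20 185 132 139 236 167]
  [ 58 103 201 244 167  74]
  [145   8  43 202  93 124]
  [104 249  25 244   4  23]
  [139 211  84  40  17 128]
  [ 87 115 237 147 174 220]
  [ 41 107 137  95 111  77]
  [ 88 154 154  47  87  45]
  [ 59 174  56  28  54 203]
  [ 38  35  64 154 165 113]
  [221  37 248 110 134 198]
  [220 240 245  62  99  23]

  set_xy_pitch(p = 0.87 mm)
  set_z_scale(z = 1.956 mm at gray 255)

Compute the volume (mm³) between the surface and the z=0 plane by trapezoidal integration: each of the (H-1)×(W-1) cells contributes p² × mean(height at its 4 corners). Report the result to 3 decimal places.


height_mm = gray/255 × 1.956; cell vol = 0.87² × mean(4 corners)
unit = 0.87² × 1.956 / (4×255) = 0.00145147 mm³ per gray-sum
row 0: Σ corner-gray over 5 cells = 2141  → 3.1076
row 1: Σ corner-gray over 5 cells = 2738  → 3.9741
row 2: Σ corner-gray over 5 cells = 3133  → 4.5474
row 3: Σ corner-gray over 5 cells = 2523  → 3.6621
row 4: Σ corner-gray over 5 cells = 2132  → 3.0945
row 5: Σ corner-gray over 5 cells = 2142  → 3.1090
row 6: Σ corner-gray over 5 cells = 2624  → 3.8086
row 7: Σ corner-gray over 5 cells = 2671  → 3.8769
row 8: Σ corner-gray over 5 cells = 2035  → 2.9537
row 9: Σ corner-gray over 5 cells = 1903  → 2.7621
row 10: Σ corner-gray over 5 cells = 1873  → 2.7186
row 11: Σ corner-gray over 5 cells = 2464  → 3.5764
row 12: Σ corner-gray over 5 cells = 3012  → 4.3718
Σ rows: total corner-gray = 31391  → 45.5630 mm³

45.563
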